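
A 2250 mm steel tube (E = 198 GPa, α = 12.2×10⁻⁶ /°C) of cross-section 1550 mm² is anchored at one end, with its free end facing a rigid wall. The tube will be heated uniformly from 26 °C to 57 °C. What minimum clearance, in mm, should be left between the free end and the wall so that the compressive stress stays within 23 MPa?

g ≈ 0.59 mm

Free expansion if unrestrained: δ_free = αΔT L = 12.2×10⁻⁶ × 31 × 2250 = 0.8509 mm.
At the allowable stress the elastic shortening the wall may impose is σL/E = 23 × 2250 / (198×10³) = 0.2614 mm.
So the gap has to take up the difference, g_min = δ_free − σL/E = 0.8509 − 0.2614 = 0.5896 mm.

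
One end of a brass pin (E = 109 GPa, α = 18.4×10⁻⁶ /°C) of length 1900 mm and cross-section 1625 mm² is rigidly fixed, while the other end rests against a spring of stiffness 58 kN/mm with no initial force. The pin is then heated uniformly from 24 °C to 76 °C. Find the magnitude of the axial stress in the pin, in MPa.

Free thermal expansion: δ_free = αΔT L = 18.4×10⁻⁶ × 52 × 1900 = 1.818 mm.
Let P be the compressive force at the spring. The pin shortens elastically by PL/(AE) and the spring compresses by P/k; together these equal δ_free.
So P = δ_free / [L/(AE) + 1/k] = 1.818 / [ 1900/(1625×109×10³) + 1/(58×10³) ].
P = 1.818 / 2.797×10⁻⁵ = 65000 N.
σ = P/A = 65000/1625 = 40 MPa.

σ ≈ 40 MPa (compressive)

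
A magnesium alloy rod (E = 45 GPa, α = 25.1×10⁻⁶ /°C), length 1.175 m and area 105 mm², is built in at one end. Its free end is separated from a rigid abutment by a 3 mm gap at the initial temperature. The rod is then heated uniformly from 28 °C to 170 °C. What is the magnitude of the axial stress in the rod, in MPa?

σ ≈ 45.5 MPa (compressive)

Unrestrained expansion: δ_free = αΔT L = 25.1×10⁻⁶ × 142 × 1175 = 4.188 mm.
This exceeds the 3 mm gap, so the wall pushes back. The portion of expansion that must be recovered elastically is δ_free − gap = 4.188 − 3 = 1.188 mm.
Compatibility: PL/(AE) = 1.188 mm, so σ = P/A = E × (1.188/1175) = 45.5 MPa.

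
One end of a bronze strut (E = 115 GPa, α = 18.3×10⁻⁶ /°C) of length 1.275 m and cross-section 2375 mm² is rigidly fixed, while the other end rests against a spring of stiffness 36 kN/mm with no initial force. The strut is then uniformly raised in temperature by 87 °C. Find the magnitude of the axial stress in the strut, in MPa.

The unrestrained thermal change is αΔT L = 18.3×10⁻⁶ × 87 × 1275 = 2.03 mm.
With a force P in the spring, the elastic change of the strut is PL/(AE) and that of the spring is P/k; compatibility requires their sum to equal δ_free.
P [ L/(AE) + 1/k ] = δ_free → P [ 1275/(2375×115×10³) + 1/(36×10³) ] = 2.03.
P = 2.03 / 3.245×10⁻⁵ = 62560 N.
σ = P/A = 62560/2375 = 26.34 MPa.

σ ≈ 26.3 MPa (compressive)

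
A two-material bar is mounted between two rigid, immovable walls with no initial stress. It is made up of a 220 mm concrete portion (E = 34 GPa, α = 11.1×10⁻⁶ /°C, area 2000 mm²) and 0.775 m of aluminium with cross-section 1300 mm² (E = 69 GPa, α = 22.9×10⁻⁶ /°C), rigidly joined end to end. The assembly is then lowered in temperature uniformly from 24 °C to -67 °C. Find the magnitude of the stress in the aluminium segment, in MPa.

σ ≈ 119 MPa (tensile)

With the walls removed the bar would change length by δ_free = Σ αᵢΔT Lᵢ = 11.1×10⁻⁶×91×220 + 22.9×10⁻⁶×91×775 = 1.837 mm.
The walls prevent any net length change, so an axial force P (same in every segment) develops. Compatibility: P · Σ Lᵢ/(AᵢEᵢ) = δ_free.
Σ Lᵢ/(AᵢEᵢ) = 220/(2000×34×10³) + 775/(1300×69×10³) = 1.188×10⁻⁵ mm/N.
So P = 1.837 / 1.188×10⁻⁵ = 154.7 kN, tensile.
σ_{aluminium} = P / A = 154700 / 1300 = 119 MPa.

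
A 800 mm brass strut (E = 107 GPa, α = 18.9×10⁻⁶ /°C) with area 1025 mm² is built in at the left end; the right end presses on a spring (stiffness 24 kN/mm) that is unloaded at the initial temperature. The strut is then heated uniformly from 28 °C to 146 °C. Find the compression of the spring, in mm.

If the spring were absent the strut would lengthen by αΔT L = 18.9×10⁻⁶ × 118 × 800 = 1.784 mm.
With a force P in the spring, the elastic change of the strut is PL/(AE) and that of the spring is P/k; compatibility requires their sum to equal δ_free.
So P = δ_free / [L/(AE) + 1/k] = 1.784 / [ 800/(1025×107×10³) + 1/(24×10³) ].
P = 1.784 / 4.896×10⁻⁵ = 36440 N.
Spring compression = P/k = 36440/(24×10³) = 1.518 mm.

δ ≈ 1.52 mm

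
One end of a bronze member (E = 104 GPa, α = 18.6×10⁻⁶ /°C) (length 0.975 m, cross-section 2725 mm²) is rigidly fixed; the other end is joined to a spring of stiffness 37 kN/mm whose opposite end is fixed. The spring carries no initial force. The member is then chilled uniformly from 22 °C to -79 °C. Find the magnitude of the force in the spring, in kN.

P ≈ 60.1 kN

The unrestrained thermal change is αΔT L = 18.6×10⁻⁶ × 101 × 975 = 1.832 mm.
With a force P in the spring, the elastic change of the member is PL/(AE) and that of the spring is P/k; compatibility requires their sum to equal δ_free.
So P = δ_free / [L/(AE) + 1/k] = 1.832 / [ 975/(2725×104×10³) + 1/(37×10³) ].
P = 1.832 / 3.047×10⁻⁵ = 60120 N.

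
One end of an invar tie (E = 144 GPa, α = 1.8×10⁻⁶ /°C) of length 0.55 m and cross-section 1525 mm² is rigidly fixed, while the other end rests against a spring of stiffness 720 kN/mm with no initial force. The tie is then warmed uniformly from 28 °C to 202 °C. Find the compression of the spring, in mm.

If the spring were absent the tie would lengthen by αΔT L = 1.8×10⁻⁶ × 174 × 550 = 0.1723 mm.
With a force P in the spring, the elastic change of the tie is PL/(AE) and that of the spring is P/k; compatibility requires their sum to equal δ_free.
P [ L/(AE) + 1/k ] = δ_free → P [ 550/(1525×144×10³) + 1/(720×10³) ] = 0.1723.
P = 0.1723 / 3.893×10⁻⁶ = 44240 N.
Spring compression = P/k = 44240/(720×10³) = 0.06145 mm.

δ ≈ 0.0614 mm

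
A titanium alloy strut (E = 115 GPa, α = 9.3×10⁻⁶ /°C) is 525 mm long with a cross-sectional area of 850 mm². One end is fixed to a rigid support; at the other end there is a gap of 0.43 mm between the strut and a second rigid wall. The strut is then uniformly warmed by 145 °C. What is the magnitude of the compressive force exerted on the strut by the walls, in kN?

P ≈ 51.8 kN

Free thermal elongation = αΔT L = 9.3×10⁻⁶ × 145 × 525 = 0.708 mm.
The gap closes (δ_free > 0.43 mm) and the wall then resists a further 0.708 − 0.43 = 0.278 mm of expansion.
That suppressed elongation corresponds to σ = E·Δ/L = 115×10³ × 0.278/525 = 60.89 MPa.
Force on the wall = σA = 60.89 × 850 mm² = 51.75 kN.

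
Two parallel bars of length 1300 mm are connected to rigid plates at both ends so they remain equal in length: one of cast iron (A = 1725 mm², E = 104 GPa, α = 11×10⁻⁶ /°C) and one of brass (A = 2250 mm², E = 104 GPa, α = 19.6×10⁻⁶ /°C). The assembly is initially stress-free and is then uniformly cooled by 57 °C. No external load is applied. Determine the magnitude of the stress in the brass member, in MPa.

σ ≈ 22.1 MPa (tensile)

Both members must finish at the same length. With the larger α, the brass tends to over-contract; the plates restrain it, putting the brass in tension and the cast iron in compression. With no external load the two internal forces are equal and opposite, magnitude P.
Equating the net (thermal + elastic) strains gives |α₁ − α₂|·ΔT = P·[1/(A₁E₁) + 1/(A₂E₂)].
|α₁ − α₂|·ΔT = 8.6×10⁻⁶ × 57 = 0.0004902.
1/(A₁E₁) + 1/(A₂E₂) = 1/(1725×104×10³) + 1/(2250×104×10³) = 9.848×10⁻⁹ N⁻¹.
So P = 0.0004902 / 9.848×10⁻⁹ = 49.78 kN.
σ_{brass} = P/A₂ = 49780/2250 = 22.12 MPa, tensile.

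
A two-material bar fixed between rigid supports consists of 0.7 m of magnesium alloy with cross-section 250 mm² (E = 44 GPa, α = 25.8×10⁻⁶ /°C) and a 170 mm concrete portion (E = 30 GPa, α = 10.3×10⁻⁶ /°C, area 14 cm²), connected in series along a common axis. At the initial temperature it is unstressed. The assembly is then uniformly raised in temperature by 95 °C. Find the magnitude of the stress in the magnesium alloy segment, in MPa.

Free thermal expansion of the whole bar: Σ αᵢΔT Lᵢ = 25.8×10⁻⁶×95×700 + 10.3×10⁻⁶×95×170 = 1.882 mm.
Since the ends are fixed, an axial force P builds up, equal in every segment, with P · Σ Lᵢ/(AᵢEᵢ) = δ_free.
The series flexibility is Σ Lᵢ/(AᵢEᵢ) = 700/(250×44×10³) + 170/(1400×30×10³) = 6.768×10⁻⁵ mm/N.
So P = 1.882 / 6.768×10⁻⁵ = 27.81 kN, compressive.
σ_{magnesium alloy} = P / A = 27810 / 250 = 111.2 MPa.

σ ≈ 111 MPa (compressive)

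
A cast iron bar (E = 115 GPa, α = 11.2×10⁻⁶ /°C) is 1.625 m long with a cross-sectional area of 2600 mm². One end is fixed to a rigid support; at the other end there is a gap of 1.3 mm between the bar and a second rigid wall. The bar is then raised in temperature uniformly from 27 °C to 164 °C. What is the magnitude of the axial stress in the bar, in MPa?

σ ≈ 84.5 MPa (compressive)

If the wall were absent the bar would grow by αΔT L = 11.2×10⁻⁶ × 137 × 1625 = 2.493 mm.
After closing the 1.3 mm clearance, 2.493 − 1.3 = 1.193 mm of expansion remains to be suppressed by the wall.
So σ = E(δ_free − g)/L = 115×10³ × 1.193/1625 = 84.46 MPa.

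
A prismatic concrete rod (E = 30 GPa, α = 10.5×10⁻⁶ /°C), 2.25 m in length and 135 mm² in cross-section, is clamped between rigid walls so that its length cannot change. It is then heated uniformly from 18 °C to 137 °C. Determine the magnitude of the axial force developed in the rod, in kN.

P ≈ 5.06 kN (compressive)

Full restraint means ε = 0, so the stress is σ = EαΔT = 30×10³ × 10.5×10⁻⁶ × 119 = 37.48 MPa.
Axial force P = σA = 37.48 × 135 = 5060 N = 5.06 kN, compressive.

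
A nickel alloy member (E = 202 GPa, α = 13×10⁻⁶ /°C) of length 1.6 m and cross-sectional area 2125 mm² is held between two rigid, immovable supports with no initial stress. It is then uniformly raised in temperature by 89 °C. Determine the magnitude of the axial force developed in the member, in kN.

The ends cannot move, so σ = EαΔT = 202×10³ × 13×10⁻⁶ × 89 = 233.7 MPa.
Then P = σA = 233.7 × 2125 mm² = 496.6 kN, compressive.

P ≈ 497 kN (compressive)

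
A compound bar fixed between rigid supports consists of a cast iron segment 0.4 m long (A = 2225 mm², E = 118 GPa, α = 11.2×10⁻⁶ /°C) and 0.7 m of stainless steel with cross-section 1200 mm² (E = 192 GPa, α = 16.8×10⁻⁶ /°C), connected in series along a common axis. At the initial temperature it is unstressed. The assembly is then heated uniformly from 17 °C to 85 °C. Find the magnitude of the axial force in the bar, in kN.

P ≈ 242 kN (compressive)

With the walls removed the bar would change length by δ_free = Σ αᵢΔT Lᵢ = 11.2×10⁻⁶×68×400 + 16.8×10⁻⁶×68×700 = 1.104 mm.
Since the ends are fixed, an axial force P builds up, equal in every segment, with P · Σ Lᵢ/(AᵢEᵢ) = δ_free.
Σ Lᵢ/(AᵢEᵢ) = 400/(2225×118×10³) + 700/(1200×192×10³) = 4.562×10⁻⁶ mm/N.
So P = 1.104 / 4.562×10⁻⁶ = 242.1 kN, compressive.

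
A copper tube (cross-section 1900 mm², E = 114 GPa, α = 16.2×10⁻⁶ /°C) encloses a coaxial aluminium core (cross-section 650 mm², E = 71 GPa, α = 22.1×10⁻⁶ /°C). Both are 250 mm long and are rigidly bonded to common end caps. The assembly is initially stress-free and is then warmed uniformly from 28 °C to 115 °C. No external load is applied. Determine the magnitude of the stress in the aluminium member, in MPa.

Equilibrium of a rigid end plate with no external load gives equal and opposite internal forces ±P in the two members. Since α_{aluminium} > α_{copper}, heating drives the aluminium into compression and the copper into tension.
Setting the final lengths equal and cancelling L: (α₁ − α₂)ΔT = P/(A₁E₁) + P/(A₂E₂).
|α₁ − α₂|·ΔT = 5.9×10⁻⁶ × 87 = 0.0005133.
1/(A₁E₁) + 1/(A₂E₂) = 1/(1900×114×10³) + 1/(650×71×10³) = 2.629×10⁻⁸ N⁻¹.
P = 0.0005133 / 2.629×10⁻⁸ = 19530 N = 19.53 kN.
σ_{aluminium} = P/A₂ = 19530/650 = 30.04 MPa, compressive.

σ ≈ 30 MPa (compressive)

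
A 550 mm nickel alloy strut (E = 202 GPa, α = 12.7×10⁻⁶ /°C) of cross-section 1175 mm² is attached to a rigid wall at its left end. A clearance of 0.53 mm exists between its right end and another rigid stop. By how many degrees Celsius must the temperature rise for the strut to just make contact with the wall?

ΔT ≈ 75.9 °C

The gap closes when αΔT L = 0.53 mm, since the strut is still unstressed at that instant.
ΔT = 0.53 / (12.7×10⁻⁶ × 550) = 75.88 °C.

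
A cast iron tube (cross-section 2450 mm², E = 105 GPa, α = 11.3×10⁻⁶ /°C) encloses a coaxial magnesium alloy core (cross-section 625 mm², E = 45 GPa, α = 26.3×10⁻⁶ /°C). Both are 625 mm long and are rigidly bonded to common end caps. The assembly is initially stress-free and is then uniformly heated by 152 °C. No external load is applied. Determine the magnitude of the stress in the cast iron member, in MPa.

σ ≈ 23.6 MPa (tensile)

The magnesium alloy has the larger α, so on heating it would change length more than the cast iron if both were free. The rigid plates force a common final length, so the magnesium alloy is put into compression and the cast iron into tension, with equal and opposite forces P (no external load).
Equating the net (thermal + elastic) strains gives |α₁ − α₂|·ΔT = P·[1/(A₁E₁) + 1/(A₂E₂)].
|α₁ − α₂|·ΔT = 15×10⁻⁶ × 152 = 0.00228.
1/(A₁E₁) + 1/(A₂E₂) = 1/(2450×105×10³) + 1/(625×45×10³) = 3.944×10⁻⁸ N⁻¹.
So P = 0.00228 / 3.944×10⁻⁸ = 57.81 kN.
σ_{cast iron} = P/A₁ = 57810/2450 = 23.59 MPa, tensile.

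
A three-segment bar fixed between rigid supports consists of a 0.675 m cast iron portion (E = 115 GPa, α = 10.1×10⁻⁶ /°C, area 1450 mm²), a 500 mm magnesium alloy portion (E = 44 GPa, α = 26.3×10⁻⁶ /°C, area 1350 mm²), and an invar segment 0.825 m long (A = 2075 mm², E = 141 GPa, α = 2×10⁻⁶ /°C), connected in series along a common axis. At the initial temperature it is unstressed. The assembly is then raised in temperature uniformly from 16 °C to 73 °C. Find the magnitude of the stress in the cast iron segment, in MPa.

σ ≈ 55.6 MPa (compressive)

With the walls removed the bar would change length by δ_free = Σ αᵢΔT Lᵢ = 10.1×10⁻⁶×57×675 + 26.3×10⁻⁶×57×500 + 2×10⁻⁶×57×825 = 1.232 mm.
Since the ends are fixed, an axial force P builds up, equal in every segment, with P · Σ Lᵢ/(AᵢEᵢ) = δ_free.
Σ Lᵢ/(AᵢEᵢ) = 675/(1450×115×10³) + 500/(1350×44×10³) + 825/(2075×141×10³) = 1.529×10⁻⁵ mm/N.
P = 1.232 / 1.529×10⁻⁵ = 80610 N = 80.61 kN, compressive.
σ_{cast iron} = P / A = 80610 / 1450 = 55.6 MPa.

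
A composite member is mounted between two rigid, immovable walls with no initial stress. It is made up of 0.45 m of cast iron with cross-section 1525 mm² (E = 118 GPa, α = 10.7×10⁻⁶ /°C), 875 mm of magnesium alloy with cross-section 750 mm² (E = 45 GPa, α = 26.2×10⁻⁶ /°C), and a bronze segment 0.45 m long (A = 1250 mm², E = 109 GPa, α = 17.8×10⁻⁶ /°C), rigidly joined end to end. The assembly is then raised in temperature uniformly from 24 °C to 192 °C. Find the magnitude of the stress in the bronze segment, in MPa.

If the supports were absent, the total length change would be Σ αᵢΔT Lᵢ = 10.7×10⁻⁶×168×450 + 26.2×10⁻⁶×168×875 + 17.8×10⁻⁶×168×450 = 6.006 mm.
The rigid supports impose zero overall length change; the single axial force P common to all segments must satisfy P Σ Lᵢ/(AᵢEᵢ) = δ_free.
Σ Lᵢ/(AᵢEᵢ) = 450/(1525×118×10³) + 875/(750×45×10³) + 450/(1250×109×10³) = 3.173×10⁻⁵ mm/N.
So P = 6.006 / 3.173×10⁻⁵ = 189.3 kN, compressive.
σ_{bronze} = P / A = 189300 / 1250 = 151.4 MPa.

σ ≈ 151 MPa (compressive)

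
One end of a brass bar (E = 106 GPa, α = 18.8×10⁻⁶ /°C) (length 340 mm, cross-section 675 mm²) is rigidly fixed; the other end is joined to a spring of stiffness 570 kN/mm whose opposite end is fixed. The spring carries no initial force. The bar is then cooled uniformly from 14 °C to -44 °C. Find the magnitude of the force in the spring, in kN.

If the spring were absent the bar would shorten by αΔT L = 18.8×10⁻⁶ × 58 × 340 = 0.3707 mm.
With a force P in the spring, the elastic change of the bar is PL/(AE) and that of the spring is P/k; compatibility requires their sum to equal δ_free.
So P = δ_free / [L/(AE) + 1/k] = 0.3707 / [ 340/(675×106×10³) + 1/(570×10³) ].
P = 0.3707 / 6.506×10⁻⁶ = 56980 N.

P ≈ 57 kN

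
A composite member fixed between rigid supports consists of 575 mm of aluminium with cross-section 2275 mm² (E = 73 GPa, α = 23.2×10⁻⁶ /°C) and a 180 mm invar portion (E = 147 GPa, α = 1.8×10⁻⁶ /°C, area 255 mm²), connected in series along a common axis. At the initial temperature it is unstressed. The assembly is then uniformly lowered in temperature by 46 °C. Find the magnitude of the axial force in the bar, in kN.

P ≈ 76.1 kN (tensile)

If the supports were absent, the total length change would be Σ αᵢΔT Lᵢ = 23.2×10⁻⁶×46×575 + 1.8×10⁻⁶×46×180 = 0.6285 mm.
The walls prevent any net length change, so an axial force P (same in every segment) develops. Compatibility: P · Σ Lᵢ/(AᵢEᵢ) = δ_free.
Σ Lᵢ/(AᵢEᵢ) = 575/(2275×73×10³) + 180/(255×147×10³) = 8.264×10⁻⁶ mm/N.
Hence P = δ_free / Σ(L/AE) = 0.6285/8.264×10⁻⁶ = 76.06 kN (tensile).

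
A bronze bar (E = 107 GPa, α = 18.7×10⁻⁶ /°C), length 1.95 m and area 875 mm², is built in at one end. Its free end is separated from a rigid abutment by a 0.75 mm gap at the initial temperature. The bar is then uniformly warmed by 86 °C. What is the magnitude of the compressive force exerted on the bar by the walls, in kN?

Free thermal elongation = αΔT L = 18.7×10⁻⁶ × 86 × 1950 = 3.136 mm.
The gap closes (δ_free > 0.75 mm) and the wall then resists a further 3.136 − 0.75 = 2.386 mm of expansion.
Compatibility: PL/(AE) = 2.386 mm, so σ = P/A = E × (2.386/1950) = 130.9 MPa.
Force on the wall = σA = 130.9 × 875 mm² = 114.6 kN.

P ≈ 115 kN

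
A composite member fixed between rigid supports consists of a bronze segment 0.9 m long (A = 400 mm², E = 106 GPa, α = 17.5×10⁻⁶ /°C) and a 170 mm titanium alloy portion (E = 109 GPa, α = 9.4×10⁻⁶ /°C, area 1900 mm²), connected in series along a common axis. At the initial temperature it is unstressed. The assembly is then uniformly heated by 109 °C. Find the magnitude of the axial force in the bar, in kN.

P ≈ 85.8 kN (compressive)

With the walls removed the bar would change length by δ_free = Σ αᵢΔT Lᵢ = 17.5×10⁻⁶×109×900 + 9.4×10⁻⁶×109×170 = 1.891 mm.
Since the ends are fixed, an axial force P builds up, equal in every segment, with P · Σ Lᵢ/(AᵢEᵢ) = δ_free.
The series flexibility is Σ Lᵢ/(AᵢEᵢ) = 900/(400×106×10³) + 170/(1900×109×10³) = 2.205×10⁻⁵ mm/N.
Hence P = δ_free / Σ(L/AE) = 1.891/2.205×10⁻⁵ = 85.77 kN (compressive).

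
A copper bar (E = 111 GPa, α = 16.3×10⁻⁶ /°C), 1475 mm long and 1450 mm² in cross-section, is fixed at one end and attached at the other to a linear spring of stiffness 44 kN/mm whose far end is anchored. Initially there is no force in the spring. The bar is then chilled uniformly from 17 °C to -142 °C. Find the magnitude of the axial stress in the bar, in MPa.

σ ≈ 82.7 MPa (tensile)

If the spring were absent the bar would shorten by αΔT L = 16.3×10⁻⁶ × 159 × 1475 = 3.823 mm.
With a force P in the spring, the elastic change of the bar is PL/(AE) and that of the spring is P/k; compatibility requires their sum to equal δ_free.
So P = δ_free / [L/(AE) + 1/k] = 3.823 / [ 1475/(1450×111×10³) + 1/(44×10³) ].
P = 3.823 / 3.189×10⁻⁵ = 119900 N.
σ = P/A = 119900/1450 = 82.67 MPa.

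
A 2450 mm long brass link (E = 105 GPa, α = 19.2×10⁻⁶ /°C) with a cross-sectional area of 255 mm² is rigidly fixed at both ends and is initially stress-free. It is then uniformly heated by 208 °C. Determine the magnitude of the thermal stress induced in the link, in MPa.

With length fixed, the mechanical strain must cancel the thermal strain αΔT = 19.2×10⁻⁶ × 208 = 3993.6×10⁻⁶.
The stress required to suppress this strain is σ = Eε = 105×10³ × 3993.6×10⁻⁶ = 419.3 MPa, compressive since the link is trying to expand.

σ ≈ 419 MPa (compressive)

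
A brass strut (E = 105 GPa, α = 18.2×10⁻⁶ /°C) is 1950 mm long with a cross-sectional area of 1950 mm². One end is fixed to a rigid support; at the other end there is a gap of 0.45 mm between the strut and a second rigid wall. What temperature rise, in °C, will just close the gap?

Contact occurs when the free expansion equals the gap: αΔT L = 0.45 mm.
So ΔT = g/(αL) = 0.45/(18.2×10⁻⁶ × 1950) = 12.68 °C.

ΔT ≈ 12.7 °C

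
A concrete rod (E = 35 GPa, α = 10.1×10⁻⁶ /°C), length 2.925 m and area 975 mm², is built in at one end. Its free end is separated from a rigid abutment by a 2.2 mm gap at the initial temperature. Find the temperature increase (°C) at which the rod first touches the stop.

Contact occurs when the free expansion equals the gap: αΔT L = 2.2 mm.
ΔT = 2.2 / (10.1×10⁻⁶ × 2925) = 74.47 °C.

ΔT ≈ 74.5 °C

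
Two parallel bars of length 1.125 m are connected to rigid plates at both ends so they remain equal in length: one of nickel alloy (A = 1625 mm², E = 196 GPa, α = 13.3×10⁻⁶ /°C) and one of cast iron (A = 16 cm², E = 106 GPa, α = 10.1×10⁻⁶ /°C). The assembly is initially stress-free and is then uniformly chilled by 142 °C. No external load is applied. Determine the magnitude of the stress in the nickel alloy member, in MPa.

σ ≈ 30.9 MPa (tensile)

Both members must finish at the same length. With the larger α, the nickel alloy tends to over-contract; the plates restrain it, putting the nickel alloy in tension and the cast iron in compression. With no external load the two internal forces are equal and opposite, magnitude P.
Equating the net (thermal + elastic) strains gives |α₁ − α₂|·ΔT = P·[1/(A₁E₁) + 1/(A₂E₂)].
|α₁ − α₂|·ΔT = 3.2×10⁻⁶ × 142 = 0.0004544.
1/(A₁E₁) + 1/(A₂E₂) = 1/(1625×196×10³) + 1/(1600×106×10³) = 9.036×10⁻⁹ N⁻¹.
P = 0.0004544 / 9.036×10⁻⁹ = 50290 N = 50.29 kN.
σ_{nickel alloy} = P/A₁ = 50290/1625 = 30.95 MPa, tensile.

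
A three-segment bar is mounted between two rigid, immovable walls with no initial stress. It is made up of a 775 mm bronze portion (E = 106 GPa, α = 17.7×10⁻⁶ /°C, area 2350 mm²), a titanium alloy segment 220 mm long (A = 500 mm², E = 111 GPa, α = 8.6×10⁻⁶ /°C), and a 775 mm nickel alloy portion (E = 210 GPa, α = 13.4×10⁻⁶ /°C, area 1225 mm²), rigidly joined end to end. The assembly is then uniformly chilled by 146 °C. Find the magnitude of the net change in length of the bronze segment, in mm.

|ΔL| ≈ 0.832 mm

With the walls removed the bar would change length by δ_free = Σ αᵢΔT Lᵢ = 17.7×10⁻⁶×146×775 + 8.6×10⁻⁶×146×220 + 13.4×10⁻⁶×146×775 = 3.795 mm.
The walls prevent any net length change, so an axial force P (same in every segment) develops. Compatibility: P · Σ Lᵢ/(AᵢEᵢ) = δ_free.
Σ Lᵢ/(AᵢEᵢ) = 775/(2350×106×10³) + 220/(500×111×10³) + 775/(1225×210×10³) = 1.009×10⁻⁵ mm/N.
Hence P = δ_free / Σ(L/AE) = 3.795/1.009×10⁻⁵ = 376.2 kN (tensile).
For the bronze segment, free thermal change = 17.7×10⁻⁶×146×775 = 2.003 mm and elastic change from P = 376200×775/(2350×106×10³) = 1.17 mm; these oppose, so the net change is 0.832 mm (segment shortens).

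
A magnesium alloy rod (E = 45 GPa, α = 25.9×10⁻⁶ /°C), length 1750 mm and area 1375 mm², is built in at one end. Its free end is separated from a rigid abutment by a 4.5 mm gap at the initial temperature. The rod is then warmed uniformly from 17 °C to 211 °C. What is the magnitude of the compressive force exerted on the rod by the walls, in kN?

Free thermal elongation = αΔT L = 25.9×10⁻⁶ × 194 × 1750 = 8.793 mm.
This exceeds the 4.5 mm gap, so the wall pushes back. The portion of expansion that must be recovered elastically is δ_free − gap = 8.793 − 4.5 = 4.293 mm.
So σ = E(δ_free − g)/L = 45×10³ × 4.293/1750 = 110.4 MPa.
Force on the wall = σA = 110.4 × 1375 mm² = 151.8 kN.

P ≈ 152 kN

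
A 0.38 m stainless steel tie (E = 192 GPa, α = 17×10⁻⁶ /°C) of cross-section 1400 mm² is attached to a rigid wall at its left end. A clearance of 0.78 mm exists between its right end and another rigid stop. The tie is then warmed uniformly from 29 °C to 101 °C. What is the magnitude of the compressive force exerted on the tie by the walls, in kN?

Unrestrained expansion: δ_free = αΔT L = 17×10⁻⁶ × 72 × 380 = 0.4651 mm.
This is smaller than the 0.78 mm clearance, so the tie expands freely without reaching the stop — the stress is zero.

P ≈ 0 kN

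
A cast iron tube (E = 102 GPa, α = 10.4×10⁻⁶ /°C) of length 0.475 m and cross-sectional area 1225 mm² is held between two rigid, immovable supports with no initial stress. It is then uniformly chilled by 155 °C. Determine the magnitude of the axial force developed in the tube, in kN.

P ≈ 201 kN (tensile)

The ends cannot move, so σ = EαΔT = 102×10³ × 10.4×10⁻⁶ × 155 = 164.4 MPa.
Then P = σA = 164.4 × 1225 mm² = 201.4 kN, tensile.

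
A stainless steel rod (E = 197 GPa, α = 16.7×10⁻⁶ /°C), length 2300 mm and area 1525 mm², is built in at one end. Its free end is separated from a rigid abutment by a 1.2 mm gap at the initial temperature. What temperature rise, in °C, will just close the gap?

Contact occurs when the free expansion equals the gap: αΔT L = 1.2 mm.
So ΔT = g/(αL) = 1.2/(16.7×10⁻⁶ × 2300) = 31.24 °C.

ΔT ≈ 31.2 °C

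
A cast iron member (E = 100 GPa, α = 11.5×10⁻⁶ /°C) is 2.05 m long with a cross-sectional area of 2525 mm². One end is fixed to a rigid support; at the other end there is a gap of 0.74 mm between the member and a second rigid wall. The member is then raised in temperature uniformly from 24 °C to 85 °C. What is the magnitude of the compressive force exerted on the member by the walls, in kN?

P ≈ 86 kN

Unrestrained expansion: δ_free = αΔT L = 11.5×10⁻⁶ × 61 × 2050 = 1.438 mm.
This exceeds the 0.74 mm gap, so the wall pushes back. The portion of expansion that must be recovered elastically is δ_free − gap = 1.438 − 0.74 = 0.6981 mm.
So σ = E(δ_free − g)/L = 100×10³ × 0.6981/2050 = 34.05 MPa.
Force on the wall = σA = 34.05 × 2525 mm² = 85.98 kN.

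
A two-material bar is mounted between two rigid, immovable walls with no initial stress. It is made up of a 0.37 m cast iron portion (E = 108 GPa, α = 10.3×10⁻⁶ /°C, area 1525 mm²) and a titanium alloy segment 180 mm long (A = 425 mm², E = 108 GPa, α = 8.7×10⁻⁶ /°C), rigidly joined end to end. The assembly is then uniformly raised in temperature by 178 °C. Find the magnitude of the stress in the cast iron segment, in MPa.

With the walls removed the bar would change length by δ_free = Σ αᵢΔT Lᵢ = 10.3×10⁻⁶×178×370 + 8.7×10⁻⁶×178×180 = 0.9571 mm.
The walls prevent any net length change, so an axial force P (same in every segment) develops. Compatibility: P · Σ Lᵢ/(AᵢEᵢ) = δ_free.
Σ Lᵢ/(AᵢEᵢ) = 370/(1525×108×10³) + 180/(425×108×10³) = 6.168×10⁻⁶ mm/N.
Hence P = δ_free / Σ(L/AE) = 0.9571/6.168×10⁻⁶ = 155.2 kN (compressive).
σ_{cast iron} = P / A = 155200 / 1525 = 101.8 MPa.

σ ≈ 102 MPa (compressive)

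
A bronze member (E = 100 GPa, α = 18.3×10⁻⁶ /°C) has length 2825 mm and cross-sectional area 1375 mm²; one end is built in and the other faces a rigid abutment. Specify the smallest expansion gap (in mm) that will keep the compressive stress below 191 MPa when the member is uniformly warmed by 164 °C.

g ≈ 3.08 mm

Free expansion if unrestrained: δ_free = αΔT L = 18.3×10⁻⁶ × 164 × 2825 = 8.478 mm.
At the allowable stress the elastic shortening the wall may impose is σL/E = 191 × 2825 / (100×10³) = 5.396 mm.
So the gap has to take up the difference, g_min = δ_free − σL/E = 8.478 − 5.396 = 3.083 mm.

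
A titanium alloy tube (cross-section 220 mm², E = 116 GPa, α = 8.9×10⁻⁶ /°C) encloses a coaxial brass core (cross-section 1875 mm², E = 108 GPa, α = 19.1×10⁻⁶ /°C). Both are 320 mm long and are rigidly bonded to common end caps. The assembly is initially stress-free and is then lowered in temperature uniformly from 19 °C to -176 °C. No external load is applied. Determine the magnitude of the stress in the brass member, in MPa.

σ ≈ 24 MPa (tensile)

Equilibrium of a rigid end plate with no external load gives equal and opposite internal forces ±P in the two members. Since α_{brass} > α_{titanium alloy}, cooling drives the brass into tension and the titanium alloy into compression.
Equating the net (thermal + elastic) strains gives |α₁ − α₂|·ΔT = P·[1/(A₁E₁) + 1/(A₂E₂)].
|α₁ − α₂|·ΔT = 10.2×10⁻⁶ × 195 = 0.001989.
1/(A₁E₁) + 1/(A₂E₂) = 1/(220×116×10³) + 1/(1875×108×10³) = 4.412×10⁻⁸ N⁻¹.
P = 0.001989 / 4.412×10⁻⁸ = 45080 N = 45.08 kN.
σ_{brass} = P/A₂ = 45080/1875 = 24.04 MPa, tensile.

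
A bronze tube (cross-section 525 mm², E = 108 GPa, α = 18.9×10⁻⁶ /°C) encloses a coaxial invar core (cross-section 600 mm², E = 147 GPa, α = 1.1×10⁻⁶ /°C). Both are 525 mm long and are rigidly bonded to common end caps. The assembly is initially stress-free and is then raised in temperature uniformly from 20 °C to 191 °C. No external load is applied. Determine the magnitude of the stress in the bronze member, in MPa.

Both members must finish at the same length. With the larger α, the bronze tends to over-expand; the plates restrain it, putting the bronze in compression and the invar in tension. With no external load the two internal forces are equal and opposite, magnitude P.
Setting the final lengths equal and cancelling L: (α₁ − α₂)ΔT = P/(A₁E₁) + P/(A₂E₂).
|α₁ − α₂|·ΔT = 17.8×10⁻⁶ × 171 = 0.003044.
1/(A₁E₁) + 1/(A₂E₂) = 1/(525×108×10³) + 1/(600×147×10³) = 2.897×10⁻⁸ N⁻¹.
P = 0.003044 / 2.897×10⁻⁸ = 105100 N = 105.1 kN.
σ_{bronze} = P/A₁ = 105100/525 = 200.1 MPa, compressive.

σ ≈ 200 MPa (compressive)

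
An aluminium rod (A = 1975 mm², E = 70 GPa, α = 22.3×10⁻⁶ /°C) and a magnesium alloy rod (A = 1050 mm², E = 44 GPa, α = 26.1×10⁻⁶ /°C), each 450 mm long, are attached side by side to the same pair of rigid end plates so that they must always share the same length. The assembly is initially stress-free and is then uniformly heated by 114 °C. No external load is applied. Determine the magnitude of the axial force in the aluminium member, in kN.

P ≈ 15 kN (tensile in the aluminium)

Equilibrium of a rigid end plate with no external load gives equal and opposite internal forces ±P in the two members. Since α_{magnesium alloy} > α_{aluminium}, heating drives the magnesium alloy into compression and the aluminium into tension.
Setting the final lengths equal and cancelling L: (α₁ − α₂)ΔT = P/(A₁E₁) + P/(A₂E₂).
|α₁ − α₂|·ΔT = 3.8×10⁻⁶ × 114 = 0.0004332.
1/(A₁E₁) + 1/(A₂E₂) = 1/(1975×70×10³) + 1/(1050×44×10³) = 2.888×10⁻⁸ N⁻¹.
P = 0.0004332 / 2.888×10⁻⁸ = 15000 N = 15 kN.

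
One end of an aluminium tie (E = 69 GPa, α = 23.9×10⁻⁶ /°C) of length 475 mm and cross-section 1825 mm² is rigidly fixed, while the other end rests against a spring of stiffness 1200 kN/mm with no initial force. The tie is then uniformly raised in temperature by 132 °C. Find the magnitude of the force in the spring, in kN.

P ≈ 325 kN

Free thermal expansion: δ_free = αΔT L = 23.9×10⁻⁶ × 132 × 475 = 1.499 mm.
Let P be the compressive force at the spring. The tie shortens elastically by PL/(AE) and the spring compresses by P/k; together these equal δ_free.
P [ L/(AE) + 1/k ] = δ_free → P [ 475/(1825×69×10³) + 1/(1200×10³) ] = 1.499.
P = 1.499 / 4.605×10⁻⁶ = 325400 N.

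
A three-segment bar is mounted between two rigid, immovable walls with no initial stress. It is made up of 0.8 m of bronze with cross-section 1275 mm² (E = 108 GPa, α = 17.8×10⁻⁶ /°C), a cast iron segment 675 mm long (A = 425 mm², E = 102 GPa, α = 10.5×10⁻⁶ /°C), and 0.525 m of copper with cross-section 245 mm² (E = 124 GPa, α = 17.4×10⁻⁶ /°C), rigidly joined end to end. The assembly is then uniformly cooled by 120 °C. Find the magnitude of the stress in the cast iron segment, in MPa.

Free thermal contraction of the whole bar: Σ αᵢΔT Lᵢ = 17.8×10⁻⁶×120×800 + 10.5×10⁻⁶×120×675 + 17.4×10⁻⁶×120×525 = 3.655 mm.
The walls prevent any net length change, so an axial force P (same in every segment) develops. Compatibility: P · Σ Lᵢ/(AᵢEᵢ) = δ_free.
Σ Lᵢ/(AᵢEᵢ) = 800/(1275×108×10³) + 675/(425×102×10³) + 525/(245×124×10³) = 3.866×10⁻⁵ mm/N.
So P = 3.655 / 3.866×10⁻⁵ = 94.55 kN, tensile.
σ_{cast iron} = P / A = 94550 / 425 = 222.5 MPa.

σ ≈ 222 MPa (tensile)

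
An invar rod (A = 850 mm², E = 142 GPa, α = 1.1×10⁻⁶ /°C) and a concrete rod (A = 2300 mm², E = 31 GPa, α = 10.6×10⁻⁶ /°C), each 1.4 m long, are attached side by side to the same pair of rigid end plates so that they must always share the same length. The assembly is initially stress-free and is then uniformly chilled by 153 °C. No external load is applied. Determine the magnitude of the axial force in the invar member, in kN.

P ≈ 65.1 kN (compressive in the invar)

Both members must finish at the same length. With the larger α, the concrete tends to over-contract; the plates restrain it, putting the concrete in tension and the invar in compression. With no external load the two internal forces are equal and opposite, magnitude P.
Compatibility of the two members (thermal + elastic change equal): (α₁ − α₂)ΔT = P·[1/(A₁E₁) + 1/(A₂E₂)].
|α₁ − α₂|·ΔT = 9.5×10⁻⁶ × 153 = 0.001453.
1/(A₁E₁) + 1/(A₂E₂) = 1/(850×142×10³) + 1/(2300×31×10³) = 2.231×10⁻⁸ N⁻¹.
P = 0.001453 / 2.231×10⁻⁸ = 65150 N = 65.15 kN.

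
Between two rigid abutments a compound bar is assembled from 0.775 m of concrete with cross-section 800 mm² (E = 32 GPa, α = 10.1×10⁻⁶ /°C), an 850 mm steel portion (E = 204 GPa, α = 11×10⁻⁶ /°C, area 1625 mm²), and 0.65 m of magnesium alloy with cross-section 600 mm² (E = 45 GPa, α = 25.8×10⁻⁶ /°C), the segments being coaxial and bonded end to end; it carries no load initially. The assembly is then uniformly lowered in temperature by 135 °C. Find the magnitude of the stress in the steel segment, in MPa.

σ ≈ 49.6 MPa (tensile)

With the walls removed the bar would change length by δ_free = Σ αᵢΔT Lᵢ = 10.1×10⁻⁶×135×775 + 11×10⁻⁶×135×850 + 25.8×10⁻⁶×135×650 = 4.583 mm.
Since the ends are fixed, an axial force P builds up, equal in every segment, with P · Σ Lᵢ/(AᵢEᵢ) = δ_free.
Σ Lᵢ/(AᵢEᵢ) = 775/(800×32×10³) + 850/(1625×204×10³) + 650/(600×45×10³) = 5.691×10⁻⁵ mm/N.
Hence P = δ_free / Σ(L/AE) = 4.583/5.691×10⁻⁵ = 80.53 kN (tensile).
σ_{steel} = P / A = 80530 / 1625 = 49.55 MPa.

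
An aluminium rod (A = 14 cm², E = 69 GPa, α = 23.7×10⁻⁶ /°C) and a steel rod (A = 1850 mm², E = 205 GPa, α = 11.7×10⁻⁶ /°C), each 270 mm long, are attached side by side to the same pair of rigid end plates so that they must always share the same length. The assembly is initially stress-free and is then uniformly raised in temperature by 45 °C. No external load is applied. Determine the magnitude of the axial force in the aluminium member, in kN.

Both members must finish at the same length. With the larger α, the aluminium tends to over-expand; the plates restrain it, putting the aluminium in compression and the steel in tension. With no external load the two internal forces are equal and opposite, magnitude P.
Compatibility of the two members (thermal + elastic change equal): (α₁ − α₂)ΔT = P·[1/(A₁E₁) + 1/(A₂E₂)].
|α₁ − α₂|·ΔT = 12×10⁻⁶ × 45 = 0.00054.
1/(A₁E₁) + 1/(A₂E₂) = 1/(1400×69×10³) + 1/(1850×205×10³) = 1.299×10⁻⁸ N⁻¹.
So P = 0.00054 / 1.299×10⁻⁸ = 41.57 kN.

P ≈ 41.6 kN (compressive in the aluminium)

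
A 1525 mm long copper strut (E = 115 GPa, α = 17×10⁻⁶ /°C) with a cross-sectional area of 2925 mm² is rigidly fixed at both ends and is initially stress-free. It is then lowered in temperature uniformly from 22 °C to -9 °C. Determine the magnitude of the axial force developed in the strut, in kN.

P ≈ 177 kN (tensile)

The ends cannot move, so σ = EαΔT = 115×10³ × 17×10⁻⁶ × 31 = 60.6 MPa.
Axial force P = σA = 60.6 × 2925 = 177300 N = 177.3 kN, tensile.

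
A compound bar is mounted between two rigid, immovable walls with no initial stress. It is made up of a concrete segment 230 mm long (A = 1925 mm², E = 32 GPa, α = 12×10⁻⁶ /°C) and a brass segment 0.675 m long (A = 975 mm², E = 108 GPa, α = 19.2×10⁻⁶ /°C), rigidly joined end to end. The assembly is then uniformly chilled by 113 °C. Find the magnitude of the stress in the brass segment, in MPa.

σ ≈ 180 MPa (tensile)

Free thermal contraction of the whole bar: Σ αᵢΔT Lᵢ = 12×10⁻⁶×113×230 + 19.2×10⁻⁶×113×675 = 1.776 mm.
Since the ends are fixed, an axial force P builds up, equal in every segment, with P · Σ Lᵢ/(AᵢEᵢ) = δ_free.
Σ Lᵢ/(AᵢEᵢ) = 230/(1925×32×10³) + 675/(975×108×10³) = 1.014×10⁻⁵ mm/N.
Hence P = δ_free / Σ(L/AE) = 1.776/1.014×10⁻⁵ = 175.1 kN (tensile).
σ_{brass} = P / A = 175100 / 975 = 179.6 MPa.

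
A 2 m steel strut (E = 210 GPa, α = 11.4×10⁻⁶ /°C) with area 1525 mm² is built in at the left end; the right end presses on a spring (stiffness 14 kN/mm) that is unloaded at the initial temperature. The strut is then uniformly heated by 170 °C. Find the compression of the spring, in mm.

δ ≈ 3.56 mm

If the spring were absent the strut would lengthen by αΔT L = 11.4×10⁻⁶ × 170 × 2000 = 3.876 mm.
Let P be the compressive force at the spring. The strut shortens elastically by PL/(AE) and the spring compresses by P/k; together these equal δ_free.
P [ L/(AE) + 1/k ] = δ_free → P [ 2000/(1525×210×10³) + 1/(14×10³) ] = 3.876.
P = 3.876 / 7.767×10⁻⁵ = 49900 N.
Spring compression = P/k = 49900/(14×10³) = 3.564 mm.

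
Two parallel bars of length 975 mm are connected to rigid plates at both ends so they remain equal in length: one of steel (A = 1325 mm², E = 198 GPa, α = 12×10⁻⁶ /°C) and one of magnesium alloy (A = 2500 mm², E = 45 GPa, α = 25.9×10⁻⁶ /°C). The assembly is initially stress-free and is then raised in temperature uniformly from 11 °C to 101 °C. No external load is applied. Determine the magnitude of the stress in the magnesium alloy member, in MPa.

Both members must finish at the same length. With the larger α, the magnesium alloy tends to over-expand; the plates restrain it, putting the magnesium alloy in compression and the steel in tension. With no external load the two internal forces are equal and opposite, magnitude P.
Equating the net (thermal + elastic) strains gives |α₁ − α₂|·ΔT = P·[1/(A₁E₁) + 1/(A₂E₂)].
|α₁ − α₂|·ΔT = 13.9×10⁻⁶ × 90 = 0.001251.
1/(A₁E₁) + 1/(A₂E₂) = 1/(1325×198×10³) + 1/(2500×45×10³) = 1.27×10⁻⁸ N⁻¹.
P = 0.001251 / 1.27×10⁻⁸ = 98500 N = 98.5 kN.
σ_{magnesium alloy} = P/A₂ = 98500/2500 = 39.4 MPa, compressive.

σ ≈ 39.4 MPa (compressive)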